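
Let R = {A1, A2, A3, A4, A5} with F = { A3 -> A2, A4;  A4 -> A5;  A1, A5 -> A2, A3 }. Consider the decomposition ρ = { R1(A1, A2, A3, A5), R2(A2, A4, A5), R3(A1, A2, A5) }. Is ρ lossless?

Chase test. Columns are A1, A2, A3, A4, A5; row i has aⱼ where attribute j ∈ Ri, else bᵢⱼ.
Initial tableau (one row per fragment):
  row 1: a1 a2 a3 b14 a5
  row 2: b21 a2 b23 a4 a5
  row 3: a1 a2 b33 b34 a5
Rows 1 and 3 agree on A1, A5; apply A1, A5→A2, A3 and equate their A2, A3 entries.
Rows 1 and 3 agree on A3; apply A3→A2, A4 and equate their A2, A4 entries.
No row becomes fully distinguished — the join is lossy.

No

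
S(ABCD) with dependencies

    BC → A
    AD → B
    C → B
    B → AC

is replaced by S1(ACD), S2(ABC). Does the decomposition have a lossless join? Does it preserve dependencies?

lossless and dependency-preserving

Lossless test: (AC)⁺ = {ABC}, which contains all of one fragment — lossless.
Dependency preservation: AD → B is not contained in any single fragment, but the restricted closure of its left-hand side across the fragments still reaches the right-hand side; the remaining FDs each lie inside some fragment. All dependencies are preserved.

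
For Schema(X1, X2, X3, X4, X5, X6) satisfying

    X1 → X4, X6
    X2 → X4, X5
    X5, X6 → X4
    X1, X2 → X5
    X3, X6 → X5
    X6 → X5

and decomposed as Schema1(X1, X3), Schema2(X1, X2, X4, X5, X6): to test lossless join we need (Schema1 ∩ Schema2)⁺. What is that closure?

X1, X4, X5, X6

Schema1 ∩ Schema2 = {X1}.
X1 → X4, X6 applies, adding X4, X6
X6 → X5 applies, adding X5
Closure: {X1, X4, X5, X6}.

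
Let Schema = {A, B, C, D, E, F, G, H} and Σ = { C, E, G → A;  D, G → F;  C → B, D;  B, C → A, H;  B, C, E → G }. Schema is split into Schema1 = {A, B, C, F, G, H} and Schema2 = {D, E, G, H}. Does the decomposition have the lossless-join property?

No

Common attributes: Schema1 ∩ Schema2 = {G, H}.
No dependency enlarges {G, H}, so (G, H)⁺ = {G, H}.
The closure contains neither all of Schema1 = {A, B, C, F, G, H} nor all of Schema2 = {D, E, G, H}, so the common attributes are not a superkey of either fragment. The join is lossy.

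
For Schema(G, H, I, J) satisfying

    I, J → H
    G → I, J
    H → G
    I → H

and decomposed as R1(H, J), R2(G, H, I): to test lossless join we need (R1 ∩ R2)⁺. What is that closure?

R1 ∩ R2 = {H}.
H → G applies, adding G
G → I, J applies, adding I, J
Closure: {G, H, I, J}.

G, H, I, J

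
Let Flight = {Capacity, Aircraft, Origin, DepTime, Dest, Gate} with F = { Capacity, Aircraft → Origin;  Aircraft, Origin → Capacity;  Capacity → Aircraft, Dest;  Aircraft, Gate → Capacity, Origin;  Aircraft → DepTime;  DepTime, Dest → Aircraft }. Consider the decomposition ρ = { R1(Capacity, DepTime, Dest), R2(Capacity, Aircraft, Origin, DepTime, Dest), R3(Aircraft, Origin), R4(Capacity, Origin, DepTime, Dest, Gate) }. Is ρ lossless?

Yes

Chase test. Columns are Capacity, Aircraft, Origin, DepTime, Dest, Gate; row i has aⱼ where attribute j ∈ Ri, else bᵢⱼ.
Initial tableau (one row per fragment):
  row 1: a1 b12 b13 a4 a5 b16
  row 2: a1 a2 a3 a4 a5 b26
  row 3: b31 a2 a3 b34 b35 b36
  row 4: a1 b42 a3 a4 a5 a6
Rows 2 and 3 agree on Aircraft, Origin; apply Aircraft, Origin→Capacity and equate their Capacity entries.
Rows 1 and 2 agree on Capacity; apply Capacity→Aircraft, Dest and equate their Aircraft, Dest entries.
Rows 1 and 3 agree on Capacity; apply Capacity→Aircraft, Dest and equate their Aircraft, Dest entries.
Rows 1 and 4 agree on Capacity; apply Capacity→Aircraft, Dest and equate their Aircraft, Dest entries.
Rows 1 and 3 agree on Aircraft; apply Aircraft→DepTime and equate their DepTime entries.
Rows 1 and 2 agree on Capacity, Aircraft; apply Capacity, Aircraft→Origin and equate their Origin entries.
Row 4 is now all distinguished symbols — the join is lossless.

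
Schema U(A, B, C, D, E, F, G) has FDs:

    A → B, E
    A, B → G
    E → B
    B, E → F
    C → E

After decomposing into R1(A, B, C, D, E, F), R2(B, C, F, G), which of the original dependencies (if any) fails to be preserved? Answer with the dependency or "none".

A, B → G

Check A, B → G: no single fragment contains all of {A, B, G}, and the restricted closure of {A, B} across the fragments never reaches {G}.
A → B, E is preserved.
E → B is preserved.
B, E → F is preserved.
C → E is preserved.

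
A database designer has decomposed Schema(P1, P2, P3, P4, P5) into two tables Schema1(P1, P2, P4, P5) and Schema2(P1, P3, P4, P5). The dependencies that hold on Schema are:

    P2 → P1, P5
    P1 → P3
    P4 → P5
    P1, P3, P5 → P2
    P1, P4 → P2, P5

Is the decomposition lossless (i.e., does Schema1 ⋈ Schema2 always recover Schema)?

Common attributes: Schema1 ∩ Schema2 = {P1, P4, P5}.
Closure of {P1, P4, P5}: P1 → P3 applies, adding P3; P1, P3, P5 → P2 applies, adding P2. So (P1, P4, P5)⁺ = {P1, P2, P3, P4, P5}.
This closure contains every attribute of Schema1, so Schema1 ∩ Schema2 → Schema1. The join is lossless.

Yes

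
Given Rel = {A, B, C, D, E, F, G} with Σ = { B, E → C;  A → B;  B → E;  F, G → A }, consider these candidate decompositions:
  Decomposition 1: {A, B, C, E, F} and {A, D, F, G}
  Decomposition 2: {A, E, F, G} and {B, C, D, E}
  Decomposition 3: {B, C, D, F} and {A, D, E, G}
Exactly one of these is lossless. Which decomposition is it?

Decomposition 1

Decomposition 1: common = {A, F}, closure = {A, B, C, E, F} → lossless.
Decomposition 2: common = {E}, closure = {E} → lossy.
Decomposition 3: common = {D}, closure = {D} → lossy.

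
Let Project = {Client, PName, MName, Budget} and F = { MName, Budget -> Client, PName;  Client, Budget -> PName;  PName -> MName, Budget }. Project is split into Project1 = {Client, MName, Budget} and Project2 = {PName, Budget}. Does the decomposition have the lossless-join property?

No

Common attributes: Project1 ∩ Project2 = {Budget}.
No dependency enlarges {Budget}, so (Budget)⁺ = {Budget}.
The closure contains neither all of Project1 = {Client, MName, Budget} nor all of Project2 = {PName, Budget}, so the common attributes are not a superkey of either fragment. The join is lossy.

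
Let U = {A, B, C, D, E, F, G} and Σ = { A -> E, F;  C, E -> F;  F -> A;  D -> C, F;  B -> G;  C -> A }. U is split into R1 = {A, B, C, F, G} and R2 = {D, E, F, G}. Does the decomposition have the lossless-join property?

Common attributes: R1 ∩ R2 = {F, G}.
Closure of {F, G}: F → A applies, adding A; A → E, F applies, adding E. So (F, G)⁺ = {A, E, F, G}.
The closure contains neither all of R1 = {A, B, C, F, G} nor all of R2 = {D, E, F, G}, so the common attributes are not a superkey of either fragment. The join is lossy.

No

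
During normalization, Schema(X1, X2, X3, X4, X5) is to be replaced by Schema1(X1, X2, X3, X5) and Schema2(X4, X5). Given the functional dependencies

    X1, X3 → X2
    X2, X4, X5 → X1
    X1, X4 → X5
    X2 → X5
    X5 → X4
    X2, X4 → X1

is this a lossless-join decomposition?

Yes

Common attributes: Schema1 ∩ Schema2 = {X5}.
Closure of {X5}: X5 → X4 applies, adding X4. So (X5)⁺ = {X4, X5}.
This closure contains every attribute of Schema2, so Schema1 ∩ Schema2 → Schema2. The join is lossless.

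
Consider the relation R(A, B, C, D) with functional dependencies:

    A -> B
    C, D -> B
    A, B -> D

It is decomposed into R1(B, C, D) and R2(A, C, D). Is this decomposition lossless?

Common attributes: R1 ∩ R2 = {C, D}.
Closure of {C, D}: C, D → B applies, adding B. So (C, D)⁺ = {B, C, D}.
This closure contains every attribute of R1, so R1 ∩ R2 → R1. The join is lossless.

Yes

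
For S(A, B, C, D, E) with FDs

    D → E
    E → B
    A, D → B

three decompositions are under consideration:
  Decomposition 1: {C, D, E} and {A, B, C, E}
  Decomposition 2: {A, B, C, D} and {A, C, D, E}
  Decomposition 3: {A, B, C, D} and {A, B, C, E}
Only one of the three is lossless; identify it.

Decomposition 1: common = {C, E}, closure = {B, C, E} → lossy.
Decomposition 2: common = {A, C, D}, closure = {A, B, C, D, E} → lossless.
Decomposition 3: common = {A, B, C}, closure = {A, B, C} → lossy.

Decomposition 2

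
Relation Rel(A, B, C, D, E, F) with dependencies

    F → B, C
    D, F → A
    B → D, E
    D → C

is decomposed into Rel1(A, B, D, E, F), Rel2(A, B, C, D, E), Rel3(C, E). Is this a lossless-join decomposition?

Chase test. Columns are A, B, C, D, E, F; row i has aⱼ where attribute j ∈ Reli, else bᵢⱼ.
Initial tableau (one row per fragment):
  row 1: a1 a2 b13 a4 a5 a6
  row 2: a1 a2 a3 a4 a5 b26
  row 3: b31 b32 a3 b34 a5 b36
Rows 1 and 2 agree on D; apply D→C and equate their C entries.
Row 1 is now all distinguished symbols — the join is lossless.

Yes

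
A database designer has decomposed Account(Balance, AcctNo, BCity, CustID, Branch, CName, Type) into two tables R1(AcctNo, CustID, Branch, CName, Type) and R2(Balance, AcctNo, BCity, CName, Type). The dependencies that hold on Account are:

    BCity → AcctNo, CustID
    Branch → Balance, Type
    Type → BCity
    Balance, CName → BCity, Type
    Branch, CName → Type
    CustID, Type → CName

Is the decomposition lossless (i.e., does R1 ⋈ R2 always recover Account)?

No

Common attributes: R1 ∩ R2 = {AcctNo, CName, Type}.
Closure of {AcctNo, CName, Type}: Type → BCity applies, adding BCity; BCity → AcctNo, CustID applies, adding CustID. So (AcctNo, CName, Type)⁺ = {AcctNo, BCity, CustID, CName, Type}.
The closure contains neither all of R1 = {AcctNo, CustID, Branch, CName, Type} nor all of R2 = {Balance, AcctNo, BCity, CName, Type}, so the common attributes are not a superkey of either fragment. The join is lossy.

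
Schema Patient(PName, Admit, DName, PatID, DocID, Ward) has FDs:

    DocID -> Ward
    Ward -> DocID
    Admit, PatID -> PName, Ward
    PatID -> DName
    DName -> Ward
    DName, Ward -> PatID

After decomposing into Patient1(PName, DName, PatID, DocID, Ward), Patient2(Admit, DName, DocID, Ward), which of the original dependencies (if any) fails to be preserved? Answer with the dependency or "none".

Check Admit, PatID → PName, Ward: no single fragment contains all of {PName, Admit, PatID, Ward}, and the restricted closure of {Admit, PatID} across the fragments never reaches {PName, Ward}.
DocID → Ward is preserved.
Ward → DocID is preserved.
PatID → DName is preserved.
DName → Ward is preserved.
DName, Ward → PatID is preserved.

Admit, PatID -> PName, Ward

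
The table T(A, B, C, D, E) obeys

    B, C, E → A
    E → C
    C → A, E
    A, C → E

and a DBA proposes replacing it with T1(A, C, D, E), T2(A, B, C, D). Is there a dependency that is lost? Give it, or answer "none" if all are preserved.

B, C, E → A: restricted closure across fragments reaches A.
E → C lies within T1.
C → A, E lies within T1.
A, C → E lies within T1.
Every dependency is enforceable on the fragments, so the decomposition is dependency-preserving.

none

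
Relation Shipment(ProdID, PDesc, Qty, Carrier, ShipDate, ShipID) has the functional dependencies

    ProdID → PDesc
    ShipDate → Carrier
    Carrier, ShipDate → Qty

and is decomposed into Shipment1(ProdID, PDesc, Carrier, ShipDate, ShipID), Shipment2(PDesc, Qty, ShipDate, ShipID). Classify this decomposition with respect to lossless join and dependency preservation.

lossless and dependency-preserving

Lossless test: (PDesc, ShipDate, ShipID)⁺ = {PDesc, Qty, Carrier, ShipDate, ShipID}, which contains all of one fragment — lossless.
Dependency preservation: Carrier, ShipDate → Qty is not contained in any single fragment, but the restricted closure of its left-hand side across the fragments still reaches the right-hand side; the remaining FDs each lie inside some fragment. All dependencies are preserved.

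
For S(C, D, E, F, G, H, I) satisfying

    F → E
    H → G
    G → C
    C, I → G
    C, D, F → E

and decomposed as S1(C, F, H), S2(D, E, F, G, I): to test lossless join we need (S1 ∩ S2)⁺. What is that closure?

E, F

S1 ∩ S2 = {F}.
F → E applies, adding E
Closure: {E, F}.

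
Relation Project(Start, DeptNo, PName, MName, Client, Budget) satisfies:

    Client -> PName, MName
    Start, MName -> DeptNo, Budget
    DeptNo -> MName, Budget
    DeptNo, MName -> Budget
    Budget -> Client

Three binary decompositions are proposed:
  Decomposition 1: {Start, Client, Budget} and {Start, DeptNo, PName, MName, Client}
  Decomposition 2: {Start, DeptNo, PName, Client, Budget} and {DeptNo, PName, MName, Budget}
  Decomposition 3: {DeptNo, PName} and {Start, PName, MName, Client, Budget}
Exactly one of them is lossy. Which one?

Decomposition 1: common = {Start, Client}, closure = {Start, DeptNo, PName, MName, Client, Budget} → lossless.
Decomposition 2: common = {DeptNo, PName, Budget}, closure = {DeptNo, PName, MName, Client, Budget} → lossless.
Decomposition 3: common = {PName}, closure = {PName} → lossy.

Decomposition 3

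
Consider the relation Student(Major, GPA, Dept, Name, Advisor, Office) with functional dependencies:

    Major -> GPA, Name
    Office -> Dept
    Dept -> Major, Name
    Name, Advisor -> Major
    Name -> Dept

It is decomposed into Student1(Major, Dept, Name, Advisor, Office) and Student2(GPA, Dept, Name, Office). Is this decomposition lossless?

Yes

Common attributes: Student1 ∩ Student2 = {Dept, Name, Office}.
Closure of {Dept, Name, Office}: Dept → Major, Name applies, adding Major; Major → GPA, Name applies, adding GPA. So (Dept, Name, Office)⁺ = {Major, GPA, Dept, Name, Office}.
This closure contains every attribute of Student2, so Student1 ∩ Student2 → Student2. The join is lossless.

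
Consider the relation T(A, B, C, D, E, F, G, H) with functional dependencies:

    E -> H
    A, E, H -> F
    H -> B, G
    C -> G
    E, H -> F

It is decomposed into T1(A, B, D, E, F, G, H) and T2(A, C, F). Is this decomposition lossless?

Common attributes: T1 ∩ T2 = {A, F}.
No dependency enlarges {A, F}, so (A, F)⁺ = {A, F}.
The closure contains neither all of T1 = {A, B, D, E, F, G, H} nor all of T2 = {A, C, F}, so the common attributes are not a superkey of either fragment. The join is lossy.

No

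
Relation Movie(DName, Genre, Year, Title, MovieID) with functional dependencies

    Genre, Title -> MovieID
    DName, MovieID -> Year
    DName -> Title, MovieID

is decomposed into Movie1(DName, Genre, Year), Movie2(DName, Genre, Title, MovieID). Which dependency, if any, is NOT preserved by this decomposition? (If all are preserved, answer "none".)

Genre, Title → MovieID lies within Movie2.
DName, MovieID → Year: restricted closure across fragments reaches Year.
DName → Title, MovieID lies within Movie2.
Every dependency is enforceable on the fragments, so the decomposition is dependency-preserving.

none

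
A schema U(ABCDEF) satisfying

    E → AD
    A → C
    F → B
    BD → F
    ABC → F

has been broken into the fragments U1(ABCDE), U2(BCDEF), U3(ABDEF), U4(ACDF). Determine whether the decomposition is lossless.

Chase test. Columns are ABCDEF; row i has aⱼ where attribute j ∈ Ui, else bᵢⱼ.
Initial tableau (one row per fragment):
  row 1: a1 a2 a3 a4 a5 b16
  row 2: b21 a2 a3 a4 a5 a6
  row 3: a1 a2 b33 a4 a5 a6
  row 4: a1 b42 a3 a4 b45 a6
Rows 1 and 2 agree on E; apply E→AD and equate their AD entries.
Rows 1 and 3 agree on A; apply A→C and equate their C entries.
Rows 2 and 4 agree on F; apply F→B and equate their B entries.
Rows 1 and 2 agree on BD; apply BD→F and equate their F entries.
Row 1 is now all distinguished symbols — the join is lossless.

Yes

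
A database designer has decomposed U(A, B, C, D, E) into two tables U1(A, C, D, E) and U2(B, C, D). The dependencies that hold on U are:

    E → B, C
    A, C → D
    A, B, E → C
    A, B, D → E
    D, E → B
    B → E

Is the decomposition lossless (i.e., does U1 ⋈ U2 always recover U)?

Common attributes: U1 ∩ U2 = {C, D}.
No dependency enlarges {C, D}, so (C, D)⁺ = {C, D}.
The closure contains neither all of U1 = {A, C, D, E} nor all of U2 = {B, C, D}, so the common attributes are not a superkey of either fragment. The join is lossy.

No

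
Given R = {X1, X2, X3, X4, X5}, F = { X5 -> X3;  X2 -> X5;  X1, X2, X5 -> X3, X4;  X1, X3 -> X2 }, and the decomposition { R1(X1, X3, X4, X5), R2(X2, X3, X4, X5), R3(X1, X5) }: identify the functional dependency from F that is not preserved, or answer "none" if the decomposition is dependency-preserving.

X1, X3 -> X2

Check X1, X3 → X2: no single fragment contains all of {X1, X2, X3}, and the restricted closure of {X1, X3} across the fragments never reaches {X2}.
X5 → X3 is preserved.
X2 → X5 is preserved.
X1, X2, X5 → X3, X4 is preserved.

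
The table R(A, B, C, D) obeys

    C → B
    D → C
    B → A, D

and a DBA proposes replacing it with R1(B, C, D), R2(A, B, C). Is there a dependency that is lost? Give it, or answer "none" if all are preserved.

none

C → B lies within R1.
D → C lies within R1.
B → A, D: restricted closure across fragments reaches A, D.
Every dependency is enforceable on the fragments, so the decomposition is dependency-preserving.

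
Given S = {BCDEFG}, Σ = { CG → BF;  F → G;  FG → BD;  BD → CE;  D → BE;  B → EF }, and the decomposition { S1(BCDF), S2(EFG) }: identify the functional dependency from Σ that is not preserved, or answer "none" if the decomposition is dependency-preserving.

Check CG → BF: no single fragment contains all of {BCFG}, and the restricted closure of {CG} across the fragments never reaches {BF}.
F → G is preserved.
FG → BD is preserved.
BD → CE is preserved.
D → BE is preserved.
B → EF is preserved.

CG → BF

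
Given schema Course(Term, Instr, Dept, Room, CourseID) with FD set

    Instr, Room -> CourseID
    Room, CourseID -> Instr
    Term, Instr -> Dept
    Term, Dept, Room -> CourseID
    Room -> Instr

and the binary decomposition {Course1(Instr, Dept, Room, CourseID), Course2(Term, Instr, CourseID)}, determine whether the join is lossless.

Common attributes: Course1 ∩ Course2 = {Instr, CourseID}.
No dependency enlarges {Instr, CourseID}, so (Instr, CourseID)⁺ = {Instr, CourseID}.
The closure contains neither all of Course1 = {Instr, Dept, Room, CourseID} nor all of Course2 = {Term, Instr, CourseID}, so the common attributes are not a superkey of either fragment. The join is lossy.

No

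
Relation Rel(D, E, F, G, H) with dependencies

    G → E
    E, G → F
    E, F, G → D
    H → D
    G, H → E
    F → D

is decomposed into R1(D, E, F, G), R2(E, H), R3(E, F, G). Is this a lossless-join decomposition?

Chase test. Columns are D, E, F, G, H; row i has aⱼ where attribute j ∈ Ri, else bᵢⱼ.
Initial tableau (one row per fragment):
  row 1: a1 a2 a3 a4 b15
  row 2: b21 a2 b23 b24 a5
  row 3: b31 a2 a3 a4 b35
Rows 1 and 3 agree on E, F, G; apply E, F, G→D and equate their D entries.
No row becomes fully distinguished — the join is lossy.

No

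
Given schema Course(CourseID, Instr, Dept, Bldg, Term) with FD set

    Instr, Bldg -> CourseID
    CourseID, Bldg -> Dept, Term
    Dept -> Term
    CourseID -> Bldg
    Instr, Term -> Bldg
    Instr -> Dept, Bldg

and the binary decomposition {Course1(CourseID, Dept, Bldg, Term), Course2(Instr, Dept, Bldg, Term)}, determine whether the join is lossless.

Common attributes: Course1 ∩ Course2 = {Dept, Bldg, Term}.
No dependency enlarges {Dept, Bldg, Term}, so (Dept, Bldg, Term)⁺ = {Dept, Bldg, Term}.
The closure contains neither all of Course1 = {CourseID, Dept, Bldg, Term} nor all of Course2 = {Instr, Dept, Bldg, Term}, so the common attributes are not a superkey of either fragment. The join is lossy.

No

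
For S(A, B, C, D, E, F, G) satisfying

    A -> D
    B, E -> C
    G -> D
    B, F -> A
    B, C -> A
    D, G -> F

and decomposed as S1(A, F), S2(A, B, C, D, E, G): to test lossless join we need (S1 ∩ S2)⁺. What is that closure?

A, D

S1 ∩ S2 = {A}.
A → D applies, adding D
Closure: {A, D}.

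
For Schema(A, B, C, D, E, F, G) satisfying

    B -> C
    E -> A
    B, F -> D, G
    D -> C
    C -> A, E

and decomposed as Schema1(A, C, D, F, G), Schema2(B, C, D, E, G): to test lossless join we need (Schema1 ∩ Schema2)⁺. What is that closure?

Schema1 ∩ Schema2 = {C, D, G}.
C → A, E applies, adding A, E
Closure: {A, C, D, E, G}.

A, C, D, E, G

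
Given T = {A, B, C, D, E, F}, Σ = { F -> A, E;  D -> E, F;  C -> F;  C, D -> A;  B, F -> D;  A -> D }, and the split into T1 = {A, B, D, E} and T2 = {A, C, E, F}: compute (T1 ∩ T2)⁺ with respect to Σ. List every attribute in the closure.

T1 ∩ T2 = {A, E}.
A → D applies, adding D
D → E, F applies, adding F
Closure: {A, D, E, F}.

A, D, E, F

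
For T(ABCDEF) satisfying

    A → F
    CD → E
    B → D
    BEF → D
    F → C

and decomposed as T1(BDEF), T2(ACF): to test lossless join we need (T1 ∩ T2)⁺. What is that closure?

CF

T1 ∩ T2 = {F}.
F → C applies, adding C
Closure: {CF}.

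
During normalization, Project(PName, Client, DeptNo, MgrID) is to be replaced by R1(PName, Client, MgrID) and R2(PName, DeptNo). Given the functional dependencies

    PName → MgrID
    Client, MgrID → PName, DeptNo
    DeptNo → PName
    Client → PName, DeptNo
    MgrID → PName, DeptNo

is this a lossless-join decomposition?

Yes

Common attributes: R1 ∩ R2 = {PName}.
Closure of {PName}: PName → MgrID applies, adding MgrID; MgrID → PName, DeptNo applies, adding DeptNo. So (PName)⁺ = {PName, DeptNo, MgrID}.
This closure contains every attribute of R2, so R1 ∩ R2 → R2. The join is lossless.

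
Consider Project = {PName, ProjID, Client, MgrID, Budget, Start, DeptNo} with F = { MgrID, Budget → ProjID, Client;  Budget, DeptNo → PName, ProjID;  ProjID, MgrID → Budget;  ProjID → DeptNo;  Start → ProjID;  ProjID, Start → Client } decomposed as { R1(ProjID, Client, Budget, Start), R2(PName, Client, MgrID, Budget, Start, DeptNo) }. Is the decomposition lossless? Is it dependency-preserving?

Lossless test: (Client, Budget, Start)⁺ = {PName, ProjID, Client, Budget, Start, DeptNo}, which contains all of one fragment — lossless.
Dependency preservation: the restricted closure of {MgrID, Budget} across the fragments never reaches {ProjID, Client}, so MgrID, Budget → ProjID, Client cannot be enforced without a join — not preserved.

lossless but not dependency-preserving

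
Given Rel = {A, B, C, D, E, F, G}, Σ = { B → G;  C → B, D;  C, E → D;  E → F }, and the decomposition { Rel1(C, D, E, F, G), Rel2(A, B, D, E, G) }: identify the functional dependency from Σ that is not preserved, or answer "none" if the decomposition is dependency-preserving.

C → B, D

Check C → B, D: no single fragment contains all of {B, C, D}, and the restricted closure of {C} across the fragments never reaches {B, D}.
B → G is preserved.
C, E → D is preserved.
E → F is preserved.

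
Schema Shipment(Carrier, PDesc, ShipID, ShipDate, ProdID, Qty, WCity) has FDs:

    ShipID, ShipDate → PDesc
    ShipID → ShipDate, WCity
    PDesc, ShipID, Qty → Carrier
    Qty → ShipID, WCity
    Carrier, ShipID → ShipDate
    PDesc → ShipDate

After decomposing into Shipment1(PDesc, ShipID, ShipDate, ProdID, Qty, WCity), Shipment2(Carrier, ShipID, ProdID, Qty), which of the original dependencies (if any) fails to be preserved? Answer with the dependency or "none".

none

ShipID, ShipDate → PDesc lies within Shipment1.
ShipID → ShipDate, WCity lies within Shipment1.
PDesc, ShipID, Qty → Carrier: restricted closure across fragments reaches Carrier.
Qty → ShipID, WCity lies within Shipment1.
Carrier, ShipID → ShipDate: restricted closure across fragments reaches ShipDate.
PDesc → ShipDate lies within Shipment1.
Every dependency is enforceable on the fragments, so the decomposition is dependency-preserving.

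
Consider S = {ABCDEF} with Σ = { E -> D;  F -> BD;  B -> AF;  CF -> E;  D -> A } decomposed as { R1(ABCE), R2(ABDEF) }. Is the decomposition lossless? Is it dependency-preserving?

lossless and dependency-preserving

Lossless test: (ABE)⁺ = {ABDEF}, which contains all of one fragment — lossless.
Dependency preservation: CF → E is not contained in any single fragment, but the restricted closure of its left-hand side across the fragments still reaches the right-hand side; the remaining FDs each lie inside some fragment. All dependencies are preserved.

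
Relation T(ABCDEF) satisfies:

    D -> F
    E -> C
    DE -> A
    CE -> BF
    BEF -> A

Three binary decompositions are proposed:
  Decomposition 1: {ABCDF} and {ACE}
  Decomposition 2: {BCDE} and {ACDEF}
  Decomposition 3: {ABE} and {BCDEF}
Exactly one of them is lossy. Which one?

Decomposition 1: common = {AC}, closure = {AC} → lossy.
Decomposition 2: common = {CDE}, closure = {ABCDEF} → lossless.
Decomposition 3: common = {BE}, closure = {ABCEF} → lossless.

Decomposition 1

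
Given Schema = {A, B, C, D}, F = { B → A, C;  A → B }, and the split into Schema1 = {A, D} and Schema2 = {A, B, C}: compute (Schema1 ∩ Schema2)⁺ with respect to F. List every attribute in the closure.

A, B, C

Schema1 ∩ Schema2 = {A}.
A → B applies, adding B
B → A, C applies, adding C
Closure: {A, B, C}.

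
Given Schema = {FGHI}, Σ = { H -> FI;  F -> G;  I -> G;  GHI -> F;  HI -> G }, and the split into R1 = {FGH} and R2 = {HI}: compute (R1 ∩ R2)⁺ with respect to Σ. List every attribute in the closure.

R1 ∩ R2 = {H}.
H → FI applies, adding FI
F → G applies, adding G
Closure: {FGHI}.

FGHI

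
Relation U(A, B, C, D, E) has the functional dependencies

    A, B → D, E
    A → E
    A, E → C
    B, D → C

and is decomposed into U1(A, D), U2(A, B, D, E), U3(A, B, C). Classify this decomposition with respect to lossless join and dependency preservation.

Lossless test (chase): Rows 2 and 3 agree on A, B; apply A, B→D, E and equate their D, E entries. Rows 1 and 2 agree on A; apply A→E and equate their E entries. Rows 1 and 2 agree on A, E; apply A, E→C and equate their C entries. Rows 1 and 3 agree on A, E; apply A, E→C and equate their C entries. Row 2 is now all distinguished symbols — the join is lossless.
Dependency preservation: the restricted closure of {B, D} across the fragments never reaches {C}, so B, D → C cannot be enforced without a join — not preserved.

lossless but not dependency-preserving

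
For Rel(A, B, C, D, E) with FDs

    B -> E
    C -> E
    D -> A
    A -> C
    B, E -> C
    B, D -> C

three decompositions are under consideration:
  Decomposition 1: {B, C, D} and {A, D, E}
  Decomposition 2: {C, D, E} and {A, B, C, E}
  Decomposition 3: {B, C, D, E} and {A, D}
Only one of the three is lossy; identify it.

Decomposition 2

Decomposition 1: common = {D}, closure = {A, C, D, E} → lossless.
Decomposition 2: common = {C, E}, closure = {C, E} → lossy.
Decomposition 3: common = {D}, closure = {A, C, D, E} → lossless.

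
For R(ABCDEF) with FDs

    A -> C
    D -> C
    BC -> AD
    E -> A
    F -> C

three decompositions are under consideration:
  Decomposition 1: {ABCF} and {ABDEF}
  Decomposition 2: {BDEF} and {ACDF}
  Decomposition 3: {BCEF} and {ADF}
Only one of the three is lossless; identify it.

Decomposition 1

Decomposition 1: common = {ABF}, closure = {ABCDF} → lossless.
Decomposition 2: common = {DF}, closure = {CDF} → lossy.
Decomposition 3: common = {F}, closure = {CF} → lossy.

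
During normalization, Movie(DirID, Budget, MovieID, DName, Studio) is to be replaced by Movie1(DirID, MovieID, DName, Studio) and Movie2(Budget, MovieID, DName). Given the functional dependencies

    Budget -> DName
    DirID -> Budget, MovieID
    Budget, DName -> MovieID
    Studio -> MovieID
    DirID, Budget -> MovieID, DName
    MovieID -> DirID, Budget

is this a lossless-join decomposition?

Yes

Common attributes: Movie1 ∩ Movie2 = {MovieID, DName}.
Closure of {MovieID, DName}: MovieID → DirID, Budget applies, adding DirID, Budget. So (MovieID, DName)⁺ = {DirID, Budget, MovieID, DName}.
This closure contains every attribute of Movie2, so Movie1 ∩ Movie2 → Movie2. The join is lossless.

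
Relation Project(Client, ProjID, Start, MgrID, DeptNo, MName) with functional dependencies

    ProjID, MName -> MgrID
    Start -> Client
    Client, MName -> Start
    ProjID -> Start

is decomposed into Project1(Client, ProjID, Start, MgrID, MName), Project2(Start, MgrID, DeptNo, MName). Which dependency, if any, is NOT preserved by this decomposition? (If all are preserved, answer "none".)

ProjID, MName → MgrID lies within Project1.
Start → Client lies within Project1.
Client, MName → Start lies within Project1.
ProjID → Start lies within Project1.
Every dependency is enforceable on the fragments, so the decomposition is dependency-preserving.

none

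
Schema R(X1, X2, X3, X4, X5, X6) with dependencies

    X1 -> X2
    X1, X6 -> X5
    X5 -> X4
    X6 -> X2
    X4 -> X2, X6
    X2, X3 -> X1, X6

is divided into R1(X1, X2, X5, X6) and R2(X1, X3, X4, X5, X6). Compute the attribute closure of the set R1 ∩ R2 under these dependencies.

X1, X2, X4, X5, X6

R1 ∩ R2 = {X1, X5, X6}.
X1 → X2 applies, adding X2
X5 → X4 applies, adding X4
Closure: {X1, X2, X4, X5, X6}.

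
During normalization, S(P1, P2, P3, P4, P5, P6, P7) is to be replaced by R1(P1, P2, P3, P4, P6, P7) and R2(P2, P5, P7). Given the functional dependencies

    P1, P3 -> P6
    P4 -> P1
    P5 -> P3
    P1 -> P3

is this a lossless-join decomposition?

Common attributes: R1 ∩ R2 = {P2, P7}.
No dependency enlarges {P2, P7}, so (P2, P7)⁺ = {P2, P7}.
The closure contains neither all of R1 = {P1, P2, P3, P4, P6, P7} nor all of R2 = {P2, P5, P7}, so the common attributes are not a superkey of either fragment. The join is lossy.

No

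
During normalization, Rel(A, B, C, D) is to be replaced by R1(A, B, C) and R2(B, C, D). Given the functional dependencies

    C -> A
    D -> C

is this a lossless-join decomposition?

Common attributes: R1 ∩ R2 = {B, C}.
Closure of {B, C}: C → A applies, adding A. So (B, C)⁺ = {A, B, C}.
This closure contains every attribute of R1, so R1 ∩ R2 → R1. The join is lossless.

Yes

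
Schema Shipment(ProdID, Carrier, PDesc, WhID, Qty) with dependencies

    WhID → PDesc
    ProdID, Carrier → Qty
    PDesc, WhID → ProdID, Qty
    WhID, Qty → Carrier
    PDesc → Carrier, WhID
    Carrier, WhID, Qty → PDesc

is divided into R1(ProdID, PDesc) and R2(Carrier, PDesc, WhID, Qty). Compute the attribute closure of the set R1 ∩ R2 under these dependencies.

R1 ∩ R2 = {PDesc}.
PDesc → Carrier, WhID applies, adding Carrier, WhID
PDesc, WhID → ProdID, Qty applies, adding ProdID, Qty
Closure: {ProdID, Carrier, PDesc, WhID, Qty}.

ProdID, Carrier, PDesc, WhID, Qty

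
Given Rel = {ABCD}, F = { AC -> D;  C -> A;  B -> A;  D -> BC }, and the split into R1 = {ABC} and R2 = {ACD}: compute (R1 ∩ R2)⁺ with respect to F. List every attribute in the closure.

R1 ∩ R2 = {AC}.
AC → D applies, adding D
D → BC applies, adding B
Closure: {ABCD}.

ABCD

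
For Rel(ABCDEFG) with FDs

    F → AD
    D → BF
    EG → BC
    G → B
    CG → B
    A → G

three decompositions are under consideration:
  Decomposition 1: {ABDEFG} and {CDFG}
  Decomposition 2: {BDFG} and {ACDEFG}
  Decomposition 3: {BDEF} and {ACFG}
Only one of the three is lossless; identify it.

Decomposition 1: common = {DFG}, closure = {ABDFG} → lossy.
Decomposition 2: common = {DFG}, closure = {ABDFG} → lossless.
Decomposition 3: common = {F}, closure = {ABDFG} → lossy.

Decomposition 2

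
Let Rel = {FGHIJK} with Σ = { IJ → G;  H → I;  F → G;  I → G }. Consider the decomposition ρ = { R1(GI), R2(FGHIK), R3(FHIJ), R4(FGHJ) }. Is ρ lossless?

Chase test. Columns are FGHIJK; row i has aⱼ where attribute j ∈ Ri, else bᵢⱼ.
Initial tableau (one row per fragment):
  row 1: b11 a2 b13 a4 b15 b16
  row 2: a1 a2 a3 a4 b25 a6
  row 3: a1 b32 a3 a4 a5 b36
  row 4: a1 a2 a3 b44 a5 b46
Rows 2 and 4 agree on H; apply H→I and equate their I entries.
Rows 2 and 3 agree on F; apply F→G and equate their G entries.
No row becomes fully distinguished — the join is lossy.

No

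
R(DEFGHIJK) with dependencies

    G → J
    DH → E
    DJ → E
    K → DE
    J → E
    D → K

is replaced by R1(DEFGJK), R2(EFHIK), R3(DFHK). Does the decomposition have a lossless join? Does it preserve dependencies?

lossy but dependency-preserving

Lossless test (chase): Rows 1 and 2 agree on K; apply K→DE and equate their DE entries. Rows 1 and 3 agree on K; apply K→DE and equate their DE entries. No row becomes fully distinguished — the join is lossy.
Dependency preservation: DH → E is not contained in any single fragment, but the restricted closure of its left-hand side across the fragments still reaches the right-hand side; the remaining FDs each lie inside some fragment. All dependencies are preserved.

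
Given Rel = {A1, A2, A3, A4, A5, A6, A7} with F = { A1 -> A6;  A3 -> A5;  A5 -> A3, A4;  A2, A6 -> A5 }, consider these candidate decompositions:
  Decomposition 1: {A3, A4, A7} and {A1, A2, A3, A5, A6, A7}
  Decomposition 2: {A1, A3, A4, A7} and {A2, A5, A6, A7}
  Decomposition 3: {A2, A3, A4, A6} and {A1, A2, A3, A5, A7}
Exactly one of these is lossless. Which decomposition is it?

Decomposition 1: common = {A3, A7}, closure = {A3, A4, A5, A7} → lossless.
Decomposition 2: common = {A7}, closure = {A7} → lossy.
Decomposition 3: common = {A2, A3}, closure = {A2, A3, A4, A5} → lossy.

Decomposition 1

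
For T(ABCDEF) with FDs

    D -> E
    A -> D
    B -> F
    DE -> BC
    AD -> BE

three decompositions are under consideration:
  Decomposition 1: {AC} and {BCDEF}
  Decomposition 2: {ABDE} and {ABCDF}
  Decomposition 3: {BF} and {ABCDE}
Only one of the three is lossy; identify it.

Decomposition 1: common = {C}, closure = {C} → lossy.
Decomposition 2: common = {ABD}, closure = {ABCDEF} → lossless.
Decomposition 3: common = {B}, closure = {BF} → lossless.

Decomposition 1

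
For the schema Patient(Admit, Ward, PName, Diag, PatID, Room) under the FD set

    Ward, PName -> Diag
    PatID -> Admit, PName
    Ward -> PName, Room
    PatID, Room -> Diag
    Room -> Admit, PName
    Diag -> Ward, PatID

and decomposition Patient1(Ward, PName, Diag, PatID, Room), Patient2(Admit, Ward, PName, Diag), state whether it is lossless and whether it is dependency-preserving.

Lossless test: (Ward, PName, Diag)⁺ = {Admit, Ward, PName, Diag, PatID, Room}, which contains all of one fragment — lossless.
Dependency preservation: the restricted closure of {PatID} across the fragments never reaches {Admit, PName}, so PatID → Admit, PName cannot be enforced without a join — not preserved.

lossless but not dependency-preserving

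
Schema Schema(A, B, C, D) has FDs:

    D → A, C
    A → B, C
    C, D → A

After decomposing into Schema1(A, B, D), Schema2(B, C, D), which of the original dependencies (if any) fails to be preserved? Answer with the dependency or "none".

A → B, C

Check A → B, C: no single fragment contains all of {A, B, C}, and the restricted closure of {A} across the fragments never reaches {B, C}.
D → A, C is preserved.
C, D → A is preserved.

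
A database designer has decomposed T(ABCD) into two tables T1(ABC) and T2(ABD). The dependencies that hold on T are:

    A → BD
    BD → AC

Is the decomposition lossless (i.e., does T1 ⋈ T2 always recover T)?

Yes

Common attributes: T1 ∩ T2 = {AB}.
Closure of {AB}: A → BD applies, adding D; BD → AC applies, adding C. So (AB)⁺ = {ABCD}.
This closure contains every attribute of T1, so T1 ∩ T2 → T1. The join is lossless.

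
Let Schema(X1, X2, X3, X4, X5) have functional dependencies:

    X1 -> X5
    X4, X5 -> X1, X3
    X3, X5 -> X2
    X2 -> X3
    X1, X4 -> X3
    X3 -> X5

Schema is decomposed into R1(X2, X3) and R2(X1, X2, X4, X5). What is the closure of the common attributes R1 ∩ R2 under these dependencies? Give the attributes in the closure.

R1 ∩ R2 = {X2}.
X2 → X3 applies, adding X3
X3 → X5 applies, adding X5
Closure: {X2, X3, X5}.

X2, X3, X5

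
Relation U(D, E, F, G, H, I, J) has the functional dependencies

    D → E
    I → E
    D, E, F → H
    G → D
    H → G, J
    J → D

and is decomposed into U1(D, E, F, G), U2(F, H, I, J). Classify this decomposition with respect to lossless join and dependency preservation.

Lossless test: (F)⁺ = {F}, which is a superkey of neither fragment — lossy.
Dependency preservation: the restricted closure of {I} across the fragments never reaches {E}, so I → E cannot be enforced without a join — not preserved.

lossy and not dependency-preserving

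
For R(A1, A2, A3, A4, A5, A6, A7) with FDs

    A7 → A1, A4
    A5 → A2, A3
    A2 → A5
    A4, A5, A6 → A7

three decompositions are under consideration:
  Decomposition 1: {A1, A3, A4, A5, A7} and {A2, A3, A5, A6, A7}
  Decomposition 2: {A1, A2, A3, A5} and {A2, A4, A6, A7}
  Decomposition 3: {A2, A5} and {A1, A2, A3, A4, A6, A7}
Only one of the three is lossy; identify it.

Decomposition 1: common = {A3, A5, A7}, closure = {A1, A2, A3, A4, A5, A7} → lossless.
Decomposition 2: common = {A2}, closure = {A2, A3, A5} → lossy.
Decomposition 3: common = {A2}, closure = {A2, A3, A5} → lossless.

Decomposition 2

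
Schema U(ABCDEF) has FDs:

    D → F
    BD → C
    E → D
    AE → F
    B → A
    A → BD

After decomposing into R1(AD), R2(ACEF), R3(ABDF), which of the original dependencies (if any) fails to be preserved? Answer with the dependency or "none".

E → D

Check E → D: no single fragment contains all of {DE}, and the restricted closure of {E} across the fragments never reaches {D}.
D → F is preserved.
BD → C is preserved.
AE → F is preserved.
B → A is preserved.
A → BD is preserved.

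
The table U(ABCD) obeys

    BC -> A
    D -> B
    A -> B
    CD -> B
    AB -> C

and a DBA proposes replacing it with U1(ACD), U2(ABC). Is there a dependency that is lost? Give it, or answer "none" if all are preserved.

Check D → B: no single fragment contains all of {BD}, and the restricted closure of {D} across the fragments never reaches {B}.
BC → A is preserved.
A → B is preserved.
CD → B is preserved.
AB → C is preserved.

D -> B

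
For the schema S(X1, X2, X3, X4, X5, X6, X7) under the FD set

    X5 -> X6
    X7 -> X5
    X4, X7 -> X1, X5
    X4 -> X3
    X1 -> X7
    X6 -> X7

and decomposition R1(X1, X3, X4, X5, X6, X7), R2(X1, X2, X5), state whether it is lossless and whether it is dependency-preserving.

lossy but dependency-preserving

Lossless test: (X1, X5)⁺ = {X1, X5, X6, X7}, which is a superkey of neither fragment — lossy.
Dependency preservation: every FD's attributes lie within a single fragment, so each can be enforced locally — preserved.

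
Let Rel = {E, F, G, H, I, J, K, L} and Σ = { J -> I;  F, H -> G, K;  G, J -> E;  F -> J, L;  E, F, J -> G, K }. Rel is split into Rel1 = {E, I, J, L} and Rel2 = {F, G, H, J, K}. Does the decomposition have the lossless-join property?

Common attributes: Rel1 ∩ Rel2 = {J}.
Closure of {J}: J → I applies, adding I. So (J)⁺ = {I, J}.
The closure contains neither all of Rel1 = {E, I, J, L} nor all of Rel2 = {F, G, H, J, K}, so the common attributes are not a superkey of either fragment. The join is lossy.

No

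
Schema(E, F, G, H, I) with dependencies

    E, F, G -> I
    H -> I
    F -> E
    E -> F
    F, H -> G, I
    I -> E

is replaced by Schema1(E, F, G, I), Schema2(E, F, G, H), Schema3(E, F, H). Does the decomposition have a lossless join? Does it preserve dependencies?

Lossless test (chase): Rows 1 and 2 agree on E, F, G; apply E, F, G→I and equate their I entries. Rows 2 and 3 agree on H; apply H→I and equate their I entries. Rows 2 and 3 agree on F, H; apply F, H→G, I and equate their G, I entries. Row 2 is now all distinguished symbols — the join is lossless.
Dependency preservation: H → I; F, H → G, I are not contained in any single fragment, but the restricted closure of each left-hand side across the fragments still reaches the right-hand side; the remaining FDs each lie inside some fragment. All dependencies are preserved.

lossless and dependency-preserving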